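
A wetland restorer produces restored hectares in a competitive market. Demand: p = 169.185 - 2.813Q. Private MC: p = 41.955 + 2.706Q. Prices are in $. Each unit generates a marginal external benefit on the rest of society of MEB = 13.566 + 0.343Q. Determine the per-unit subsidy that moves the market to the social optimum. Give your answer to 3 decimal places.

subsidy = $22.896 per unit

Social marginal cost = private MC − MEB = 28.389 + 2.363Q.
Set SMC = demand: 28.389 + 2.363Q = 169.185 - 2.813Q → Q* = 27.2017.
The Pigouvian subsidy equals MEB at Q*: 13.566 + 0.343×27.2017 = 22.8962.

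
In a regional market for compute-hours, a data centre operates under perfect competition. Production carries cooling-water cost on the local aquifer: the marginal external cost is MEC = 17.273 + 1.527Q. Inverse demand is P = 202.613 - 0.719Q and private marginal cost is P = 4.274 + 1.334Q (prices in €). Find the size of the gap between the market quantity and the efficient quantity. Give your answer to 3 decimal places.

Market equilibrium (private): 4.274 + 1.334Q = 202.613 - 0.719Q → Q_m = 96.6094.
Social marginal cost = private MC + MEC = 21.547 + 2.861Q.
Set SMC = demand: 21.547 + 2.861Q = 202.613 - 0.719Q → Q* = 50.5771.
Gap = |96.6094 − 50.5771| = 46.0323.

46.032 units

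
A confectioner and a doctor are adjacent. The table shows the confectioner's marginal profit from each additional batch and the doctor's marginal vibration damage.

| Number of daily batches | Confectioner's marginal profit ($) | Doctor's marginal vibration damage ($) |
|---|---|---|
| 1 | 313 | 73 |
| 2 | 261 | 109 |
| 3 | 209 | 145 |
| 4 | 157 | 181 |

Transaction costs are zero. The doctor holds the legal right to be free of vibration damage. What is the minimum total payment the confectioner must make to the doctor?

Efficient level: marginal profit ≥ marginal vibration damage through level 3, so k* = 3.
With the doctor holding the right, the confectioner must at least compensate total damage at k*: 73 + 109 + 145 = 327.

$327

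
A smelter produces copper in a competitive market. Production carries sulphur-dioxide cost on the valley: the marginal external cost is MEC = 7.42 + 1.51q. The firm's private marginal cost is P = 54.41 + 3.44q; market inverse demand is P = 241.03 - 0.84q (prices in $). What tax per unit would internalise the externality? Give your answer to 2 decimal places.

tax = $54.15 per unit

Social marginal cost = private MC + MEC = 61.83 + 4.95q.
Set SMC = demand: 61.83 + 4.95q = 241.03 - 0.84q → q* = 30.9499.
The Pigouvian tax equals MEC at q*: 7.42 + 1.51×30.9499 = 54.1543.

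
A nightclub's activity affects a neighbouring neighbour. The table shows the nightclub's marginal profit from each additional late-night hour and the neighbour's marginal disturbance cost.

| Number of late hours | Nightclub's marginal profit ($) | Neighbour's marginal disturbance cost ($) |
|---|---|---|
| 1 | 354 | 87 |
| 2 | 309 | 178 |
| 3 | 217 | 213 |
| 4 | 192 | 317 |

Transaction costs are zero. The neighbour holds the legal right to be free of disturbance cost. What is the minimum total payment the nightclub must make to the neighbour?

$478

Efficient level: marginal profit ≥ marginal disturbance cost through level 3, so k* = 3.
With the neighbour holding the right, the nightclub must at least compensate total damage at k*: 87 + 178 + 213 = 478.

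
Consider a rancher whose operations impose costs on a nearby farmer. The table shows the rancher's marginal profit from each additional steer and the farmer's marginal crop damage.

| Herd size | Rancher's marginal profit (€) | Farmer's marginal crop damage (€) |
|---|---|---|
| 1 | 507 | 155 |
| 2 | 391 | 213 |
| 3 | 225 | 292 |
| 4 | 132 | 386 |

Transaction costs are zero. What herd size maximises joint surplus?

2

Bargaining reaches the level where marginal profit last exceeds marginal crop damage.
That holds through level 2 (391 ≥ 213) but not at 3 (225 < 292).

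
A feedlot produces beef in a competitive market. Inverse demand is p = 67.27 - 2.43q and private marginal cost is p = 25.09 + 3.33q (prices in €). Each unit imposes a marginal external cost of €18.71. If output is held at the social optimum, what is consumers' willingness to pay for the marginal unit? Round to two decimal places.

Social marginal cost = private MC + MEC = 43.80 + 3.33q.
Set SMC = demand: 43.80 + 3.33q = 67.27 - 2.43q → q* = 4.0747.
Consumer price on the demand curve at q*: 67.27 − 2.43×4.0747 = 57.3685.

P = €57.37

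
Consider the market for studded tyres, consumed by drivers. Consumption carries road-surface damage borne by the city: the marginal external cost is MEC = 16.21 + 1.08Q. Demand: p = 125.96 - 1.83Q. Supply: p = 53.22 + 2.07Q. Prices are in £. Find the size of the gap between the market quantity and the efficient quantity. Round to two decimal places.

Market equilibrium (private): 53.22 + 2.07Q = 125.96 - 1.83Q → Q_m = 18.6513.
Social marginal benefit = demand − MEC = 109.75 - 2.91Q.
Set SMB = MC: 109.75 - 2.91Q = 53.22 + 2.07Q → Q* = 11.3514.
Gap = |18.6513 − 11.3514| = 7.2999.

7.30 units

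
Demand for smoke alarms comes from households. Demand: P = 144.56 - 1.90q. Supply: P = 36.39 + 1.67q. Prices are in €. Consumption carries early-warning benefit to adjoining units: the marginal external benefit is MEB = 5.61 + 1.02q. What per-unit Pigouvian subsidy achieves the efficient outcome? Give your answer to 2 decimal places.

Social marginal benefit = demand + MEB = 150.17 - 0.88q.
Set SMB = MC: 150.17 - 0.88q = 36.39 + 1.67q → q* = 44.6196.
The Pigouvian subsidy equals MEB at q*: 5.61 + 1.02×44.6196 = 51.1220.

subsidy = €51.12 per unit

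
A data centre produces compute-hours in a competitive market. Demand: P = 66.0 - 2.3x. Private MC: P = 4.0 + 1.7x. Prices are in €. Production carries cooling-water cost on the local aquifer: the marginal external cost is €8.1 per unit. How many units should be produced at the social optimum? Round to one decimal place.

Social marginal cost = private MC + MEC = 12.1 + 1.7x.
Set SMC = demand: 12.1 + 1.7x = 66.0 - 2.3x → x* = 13.4750.

x* = 13.5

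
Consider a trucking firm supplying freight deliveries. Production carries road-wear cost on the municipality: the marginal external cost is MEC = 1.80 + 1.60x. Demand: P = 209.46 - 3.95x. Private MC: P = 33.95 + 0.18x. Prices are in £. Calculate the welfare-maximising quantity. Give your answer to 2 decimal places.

Social marginal cost = private MC + MEC = 35.75 + 1.78x.
Set SMC = demand: 35.75 + 1.78x = 209.46 - 3.95x → x* = 30.3159.

x* = 30.32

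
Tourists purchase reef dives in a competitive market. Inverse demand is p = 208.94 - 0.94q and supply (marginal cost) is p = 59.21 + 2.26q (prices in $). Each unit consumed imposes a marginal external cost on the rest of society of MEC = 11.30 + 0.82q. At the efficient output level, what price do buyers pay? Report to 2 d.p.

Social marginal benefit = demand − MEC = 197.64 - 1.76q.
Set SMB = MC: 197.64 - 1.76q = 59.21 + 2.26q → q* = 34.4353.
Consumer price on the demand curve at q*: 208.94 − 0.94×34.4353 = 176.5708.

P = $176.57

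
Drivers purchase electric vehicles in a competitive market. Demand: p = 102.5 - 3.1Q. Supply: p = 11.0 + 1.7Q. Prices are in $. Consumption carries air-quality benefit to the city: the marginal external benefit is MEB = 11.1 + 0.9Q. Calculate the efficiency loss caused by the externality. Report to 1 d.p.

Market equilibrium (private): 11.0 + 1.7Q = 102.5 - 3.1Q → Q_m = 19.0625.
Social marginal benefit = demand + MEB = 113.6 - 2.2Q.
Set SMB = MC: 113.6 - 2.2Q = 11.0 + 1.7Q → Q* = 26.3077.
Height of the DWL triangle at Q_m is SMB(Q_m) − MC(Q_m) = MEB(Q_m) = 28.2563.
DWL = ½ × 7.2452 × 28.2563 = 102.3613.

DWL = $102.4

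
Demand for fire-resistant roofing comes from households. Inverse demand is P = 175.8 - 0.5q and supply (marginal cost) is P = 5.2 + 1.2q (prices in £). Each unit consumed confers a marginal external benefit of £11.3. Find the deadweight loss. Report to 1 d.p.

DWL = £37.6

Market equilibrium (private): 5.2 + 1.2q = 175.8 - 0.5q → q_m = 100.3529.
Social marginal benefit = demand + MEB = 187.1 - 0.5q.
Set SMB = MC: 187.1 - 0.5q = 5.2 + 1.2q → q* = 107.0000.
Height of the DWL triangle at q_m is SMB(q_m) − MC(q_m) = MEB(q_m) = 11.3000.
DWL = ½ × 6.6471 × 11.3000 = 37.5561.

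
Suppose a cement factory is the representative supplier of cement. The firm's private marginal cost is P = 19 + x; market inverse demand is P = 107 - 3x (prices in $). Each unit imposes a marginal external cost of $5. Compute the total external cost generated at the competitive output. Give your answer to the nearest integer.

$110

Market equilibrium (private): 19 + x = 107 - 3x → x_m = 22.0000.
Total external cost = MEC × x_m = 5 × 22.0000 = 110.0000.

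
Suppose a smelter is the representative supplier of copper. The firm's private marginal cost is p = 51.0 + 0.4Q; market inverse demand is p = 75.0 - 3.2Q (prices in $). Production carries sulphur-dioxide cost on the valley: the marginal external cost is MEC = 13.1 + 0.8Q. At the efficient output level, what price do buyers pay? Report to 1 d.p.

Social marginal cost = private MC + MEC = 64.1 + 1.2Q.
Set SMC = demand: 64.1 + 1.2Q = 75.0 - 3.2Q → Q* = 2.4773.
Consumer price on the demand curve at Q*: 75.0 − 3.2×2.4773 = 67.0726.

P = $67.1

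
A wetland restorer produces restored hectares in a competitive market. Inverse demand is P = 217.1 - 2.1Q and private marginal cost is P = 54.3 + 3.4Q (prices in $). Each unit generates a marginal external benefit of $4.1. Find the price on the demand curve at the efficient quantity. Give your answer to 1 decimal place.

P = $153.4

Social marginal cost = private MC − MEB = 50.2 + 3.4Q.
Set SMC = demand: 50.2 + 3.4Q = 217.1 - 2.1Q → Q* = 30.3455.
Consumer price on the demand curve at Q*: 217.1 − 2.1×30.3455 = 153.3745.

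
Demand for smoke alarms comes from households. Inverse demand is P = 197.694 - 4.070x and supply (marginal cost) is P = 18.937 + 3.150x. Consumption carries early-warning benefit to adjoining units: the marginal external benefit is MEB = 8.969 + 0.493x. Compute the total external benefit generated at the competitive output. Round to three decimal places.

Market equilibrium (private): 18.937 + 3.150x = 197.694 - 4.070x → x_m = 24.7586.
Total external benefit = ∫₀^{x_m} (8.969 + 0.493x) dx = 8.969×24.7586 + ½×0.493×24.7586² = 373.1615.

373.161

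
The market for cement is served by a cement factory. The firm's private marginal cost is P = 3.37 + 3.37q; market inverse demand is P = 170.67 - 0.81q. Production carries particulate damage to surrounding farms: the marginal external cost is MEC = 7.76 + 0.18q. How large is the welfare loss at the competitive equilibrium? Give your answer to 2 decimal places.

DWL = 25.68

Market equilibrium (private): 3.37 + 3.37q = 170.67 - 0.81q → q_m = 40.0239.
Social marginal cost = private MC + MEC = 11.13 + 3.55q.
Set SMC = demand: 11.13 + 3.55q = 170.67 - 0.81q → q* = 36.5917.
The welfare-loss triangle has base |q_m − q*| and height MEC(q_m) (the vertical gap between SMC and demand is zero at q* and MEC at q_m).
DWL = ½ × 3.4322 × 14.9643 = 25.6802.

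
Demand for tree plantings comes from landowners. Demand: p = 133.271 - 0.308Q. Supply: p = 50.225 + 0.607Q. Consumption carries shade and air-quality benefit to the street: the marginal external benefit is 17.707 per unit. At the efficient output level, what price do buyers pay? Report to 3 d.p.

P = 99.356

Social marginal benefit = demand + MEB = 150.978 - 0.308Q.
Set SMB = MC: 150.978 - 0.308Q = 50.225 + 0.607Q → Q* = 110.1126.
Consumer price on the demand curve at Q*: 133.271 − 0.308×110.1126 = 99.3563.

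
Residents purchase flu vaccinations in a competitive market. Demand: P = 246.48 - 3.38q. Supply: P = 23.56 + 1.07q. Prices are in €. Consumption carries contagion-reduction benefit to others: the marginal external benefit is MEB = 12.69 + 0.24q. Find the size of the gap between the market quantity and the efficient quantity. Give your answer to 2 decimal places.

5.87 units

Market equilibrium (private): 23.56 + 1.07q = 246.48 - 3.38q → q_m = 50.0944.
Social marginal benefit = demand + MEB = 259.17 - 3.14q.
Set SMB = MC: 259.17 - 3.14q = 23.56 + 1.07q → q* = 55.9644.
Gap = |50.0944 − 55.9644| = 5.8700.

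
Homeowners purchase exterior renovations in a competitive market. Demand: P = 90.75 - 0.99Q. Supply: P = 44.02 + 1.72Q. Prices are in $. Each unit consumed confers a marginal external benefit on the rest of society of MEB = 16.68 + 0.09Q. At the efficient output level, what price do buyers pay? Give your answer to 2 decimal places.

P = $66.79

Social marginal benefit = demand + MEB = 107.43 - 0.90Q.
Set SMB = MC: 107.43 - 0.90Q = 44.02 + 1.72Q → Q* = 24.2023.
Consumer price on the demand curve at Q*: 90.75 − 0.99×24.2023 = 66.7897.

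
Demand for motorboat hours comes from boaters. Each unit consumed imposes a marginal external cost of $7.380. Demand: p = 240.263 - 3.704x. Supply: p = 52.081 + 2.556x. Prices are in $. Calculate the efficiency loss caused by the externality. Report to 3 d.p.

DWL = $4.350

Market equilibrium (private): 52.081 + 2.556x = 240.263 - 3.704x → x_m = 30.0610.
Social marginal benefit = demand − MEC = 232.883 - 3.704x.
Set SMB = MC: 232.883 - 3.704x = 52.081 + 2.556x → x* = 28.8821.
Height of the DWL triangle at x_m is MC(x_m) − SMB(x_m) = MEC(x_m) = 7.3800.
DWL = ½ × 1.1789 × 7.3800 = 4.3501.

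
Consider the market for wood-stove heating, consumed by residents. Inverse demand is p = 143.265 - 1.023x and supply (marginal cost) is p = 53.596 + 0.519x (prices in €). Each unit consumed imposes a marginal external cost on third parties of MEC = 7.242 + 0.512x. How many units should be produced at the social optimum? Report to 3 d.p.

x* = 40.130

Social marginal benefit = demand − MEC = 136.023 - 1.535x.
Set SMB = MC: 136.023 - 1.535x = 53.596 + 0.519x → x* = 40.1300.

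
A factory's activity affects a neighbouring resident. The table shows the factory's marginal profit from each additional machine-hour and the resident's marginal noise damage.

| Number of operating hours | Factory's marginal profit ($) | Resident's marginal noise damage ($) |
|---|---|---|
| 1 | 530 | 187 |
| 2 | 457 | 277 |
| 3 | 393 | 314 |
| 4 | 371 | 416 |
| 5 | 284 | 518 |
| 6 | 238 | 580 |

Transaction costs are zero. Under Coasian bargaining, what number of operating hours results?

Bargaining reaches the level where marginal profit last exceeds marginal noise damage.
That holds through level 3 (393 ≥ 314) but not at 4 (371 < 416).

3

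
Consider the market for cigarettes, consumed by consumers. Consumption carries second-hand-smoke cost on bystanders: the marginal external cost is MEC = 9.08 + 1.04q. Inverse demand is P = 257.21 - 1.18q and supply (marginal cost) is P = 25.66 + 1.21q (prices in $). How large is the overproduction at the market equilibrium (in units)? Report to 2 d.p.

32.02 units

Market equilibrium (private): 25.66 + 1.21q = 257.21 - 1.18q → q_m = 96.8828.
Social marginal benefit = demand − MEC = 248.13 - 2.22q.
Set SMB = MC: 248.13 - 2.22q = 25.66 + 1.21q → q* = 64.8601.
Gap = |96.8828 − 64.8601| = 32.0227.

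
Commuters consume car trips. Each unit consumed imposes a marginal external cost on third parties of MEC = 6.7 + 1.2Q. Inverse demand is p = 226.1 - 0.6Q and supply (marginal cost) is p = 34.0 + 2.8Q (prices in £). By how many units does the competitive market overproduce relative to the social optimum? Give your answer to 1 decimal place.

16.2 units

Market equilibrium (private): 34.0 + 2.8Q = 226.1 - 0.6Q → Q_m = 56.5000.
Social marginal benefit = demand − MEC = 219.4 - 1.8Q.
Set SMB = MC: 219.4 - 1.8Q = 34.0 + 2.8Q → Q* = 40.3043.
Gap = |56.5000 − 40.3043| = 16.1957.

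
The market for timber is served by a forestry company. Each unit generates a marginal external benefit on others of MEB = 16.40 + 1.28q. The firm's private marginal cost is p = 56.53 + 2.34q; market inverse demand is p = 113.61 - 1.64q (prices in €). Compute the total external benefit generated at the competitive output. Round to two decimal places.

Market equilibrium (private): 56.53 + 2.34q = 113.61 - 1.64q → q_m = 14.3417.
Total external benefit = ∫₀^{q_m} (16.40 + 1.28q) dq = 16.40×14.3417 + ½×1.28×14.3417² = 366.8419.

€366.84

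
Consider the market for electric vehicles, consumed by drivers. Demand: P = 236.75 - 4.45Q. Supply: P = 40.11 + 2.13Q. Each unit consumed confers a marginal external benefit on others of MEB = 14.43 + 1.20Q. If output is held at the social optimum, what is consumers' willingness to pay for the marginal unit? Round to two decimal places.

Social marginal benefit = demand + MEB = 251.18 - 3.25Q.
Set SMB = MC: 251.18 - 3.25Q = 40.11 + 2.13Q → Q* = 39.2323.
Consumer price on the demand curve at Q*: 236.75 − 4.45×39.2323 = 62.1663.

P = 62.17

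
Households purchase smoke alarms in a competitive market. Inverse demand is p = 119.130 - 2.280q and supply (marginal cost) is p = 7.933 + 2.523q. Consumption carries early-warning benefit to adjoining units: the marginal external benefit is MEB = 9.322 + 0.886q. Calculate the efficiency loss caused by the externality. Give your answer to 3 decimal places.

DWL = 113.618

Market equilibrium (private): 7.933 + 2.523q = 119.130 - 2.280q → q_m = 23.1516.
Social marginal benefit = demand + MEB = 128.452 - 1.394q.
Set SMB = MC: 128.452 - 1.394q = 7.933 + 2.523q → q* = 30.7682.
The loss is the area between SMB and MC from q* to q_m; with linear curves that's a triangle of height MEB(q_m).
DWL = ½ × 7.6166 × 29.8343 = 113.6180.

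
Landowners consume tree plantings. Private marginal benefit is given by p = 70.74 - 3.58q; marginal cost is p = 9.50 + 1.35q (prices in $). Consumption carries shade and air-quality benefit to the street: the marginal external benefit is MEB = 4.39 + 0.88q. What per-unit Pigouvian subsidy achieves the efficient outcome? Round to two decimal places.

Social marginal benefit = demand + MEB = 75.13 - 2.70q.
Set SMB = MC: 75.13 - 2.70q = 9.50 + 1.35q → q* = 16.2049.
The Pigouvian subsidy equals MEB at q*: 4.39 + 0.88×16.2049 = 18.6503.

subsidy = $18.65 per unit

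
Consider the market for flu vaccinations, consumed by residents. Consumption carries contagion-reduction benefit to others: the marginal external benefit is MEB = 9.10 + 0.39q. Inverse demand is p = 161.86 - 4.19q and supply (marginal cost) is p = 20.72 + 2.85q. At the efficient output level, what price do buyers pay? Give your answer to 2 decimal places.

Social marginal benefit = demand + MEB = 170.96 - 3.80q.
Set SMB = MC: 170.96 - 3.80q = 20.72 + 2.85q → q* = 22.5925.
Consumer price on the demand curve at q*: 161.86 − 4.19×22.5925 = 67.1974.

P = 67.20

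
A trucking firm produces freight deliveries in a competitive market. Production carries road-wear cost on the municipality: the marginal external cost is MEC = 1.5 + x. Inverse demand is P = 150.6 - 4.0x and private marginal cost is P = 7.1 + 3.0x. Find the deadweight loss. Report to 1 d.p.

Market equilibrium (private): 7.1 + 3.0x = 150.6 - 4.0x → x_m = 20.5000.
Social marginal cost = private MC + MEC = 8.6 + 4.0x.
Set SMC = demand: 8.6 + 4.0x = 150.6 - 4.0x → x* = 17.7500.
The loss is the area between SMC and demand from x* to x_m; with linear curves that's a triangle of height MEC(x_m).
DWL = ½ × 2.7500 × 22.0000 = 30.2500.

DWL = 30.3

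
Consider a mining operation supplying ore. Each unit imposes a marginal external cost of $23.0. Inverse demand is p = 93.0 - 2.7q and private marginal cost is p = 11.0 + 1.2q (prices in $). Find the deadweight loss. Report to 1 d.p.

Market equilibrium (private): 11.0 + 1.2q = 93.0 - 2.7q → q_m = 21.0256.
Social marginal cost = private MC + MEC = 34.0 + 1.2q.
Set SMC = demand: 34.0 + 1.2q = 93.0 - 2.7q → q* = 15.1282.
Height of the DWL triangle at q_m is SMC(q_m) − demand(q_m) = MEC(q_m) = 23.0000.
DWL = ½ × 5.8974 × 23.0000 = 67.8201.

DWL = $67.8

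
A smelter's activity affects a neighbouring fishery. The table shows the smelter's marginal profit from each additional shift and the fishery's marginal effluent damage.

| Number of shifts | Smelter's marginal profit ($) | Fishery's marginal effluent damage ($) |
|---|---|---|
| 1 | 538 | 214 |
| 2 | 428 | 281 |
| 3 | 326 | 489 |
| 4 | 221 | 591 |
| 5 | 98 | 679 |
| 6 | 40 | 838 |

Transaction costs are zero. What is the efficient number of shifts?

Bargaining reaches the level where marginal profit last exceeds marginal effluent damage.
That holds through level 2 (428 ≥ 281) but not at 3 (326 < 489).

2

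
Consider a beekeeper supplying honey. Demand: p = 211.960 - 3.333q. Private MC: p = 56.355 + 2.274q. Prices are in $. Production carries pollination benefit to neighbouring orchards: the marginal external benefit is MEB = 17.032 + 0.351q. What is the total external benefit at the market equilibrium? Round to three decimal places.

Market equilibrium (private): 56.355 + 2.274q = 211.960 - 3.333q → q_m = 27.7519.
Total external benefit = ∫₀^{q_m} (17.032 + 0.351q) dq = 17.032×27.7519 + ½×0.351×27.7519² = 607.8348.

$607.835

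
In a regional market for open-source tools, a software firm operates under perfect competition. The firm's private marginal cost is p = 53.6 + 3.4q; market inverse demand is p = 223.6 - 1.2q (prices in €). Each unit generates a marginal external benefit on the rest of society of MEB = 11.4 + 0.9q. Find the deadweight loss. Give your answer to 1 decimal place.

Market equilibrium (private): 53.6 + 3.4q = 223.6 - 1.2q → q_m = 36.9565.
Social marginal cost = private MC − MEB = 42.2 + 2.5q.
Set SMC = demand: 42.2 + 2.5q = 223.6 - 1.2q → q* = 49.0270.
The welfare-loss triangle has base |q_m − q*| and height MEB(q_m) (the vertical gap between SMC and demand is zero at q* and MEB at q_m).
DWL = ½ × 12.0705 × 44.6609 = 269.5397.

DWL = €269.5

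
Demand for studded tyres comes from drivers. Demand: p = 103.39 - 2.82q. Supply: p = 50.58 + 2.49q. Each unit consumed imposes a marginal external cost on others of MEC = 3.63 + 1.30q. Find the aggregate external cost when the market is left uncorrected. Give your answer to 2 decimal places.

100.39

Market equilibrium (private): 50.58 + 2.49q = 103.39 - 2.82q → q_m = 9.9454.
Total external cost = ∫₀^{q_m} (3.63 + 1.30q) dq = 3.63×9.9454 + ½×1.30×9.9454² = 100.3939.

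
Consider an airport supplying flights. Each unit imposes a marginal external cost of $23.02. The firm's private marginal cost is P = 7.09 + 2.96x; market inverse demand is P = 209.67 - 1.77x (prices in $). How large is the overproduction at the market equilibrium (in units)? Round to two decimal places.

Market equilibrium (private): 7.09 + 2.96x = 209.67 - 1.77x → x_m = 42.8288.
Social marginal cost = private MC + MEC = 30.11 + 2.96x.
Set SMC = demand: 30.11 + 2.96x = 209.67 - 1.77x → x* = 37.9619.
Gap = |42.8288 − 37.9619| = 4.8669.

4.87 units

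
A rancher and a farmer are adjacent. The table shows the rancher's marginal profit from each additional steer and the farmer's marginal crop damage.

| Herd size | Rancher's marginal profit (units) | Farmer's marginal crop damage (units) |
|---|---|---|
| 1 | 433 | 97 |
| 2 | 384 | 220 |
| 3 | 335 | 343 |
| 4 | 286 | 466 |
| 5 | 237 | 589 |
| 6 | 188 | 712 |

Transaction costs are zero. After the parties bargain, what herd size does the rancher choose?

2

Bargaining reaches the level where marginal profit last exceeds marginal crop damage.
That holds through level 2 (384 ≥ 220) but not at 3 (335 < 343).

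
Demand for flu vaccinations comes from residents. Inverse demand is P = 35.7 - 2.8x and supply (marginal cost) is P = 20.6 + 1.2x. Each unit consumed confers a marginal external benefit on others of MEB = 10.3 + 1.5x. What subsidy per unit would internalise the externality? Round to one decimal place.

Social marginal benefit = demand + MEB = 46.0 - 1.3x.
Set SMB = MC: 46.0 - 1.3x = 20.6 + 1.2x → x* = 10.1600.
The Pigouvian subsidy equals MEB at x*: 10.3 + 1.5×10.1600 = 25.5400.

subsidy = 25.5 per unit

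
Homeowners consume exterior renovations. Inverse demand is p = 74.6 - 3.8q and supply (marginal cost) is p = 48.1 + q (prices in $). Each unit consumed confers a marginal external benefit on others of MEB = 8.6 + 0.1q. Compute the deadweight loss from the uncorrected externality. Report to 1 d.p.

DWL = $8.9

Market equilibrium (private): 48.1 + q = 74.6 - 3.8q → q_m = 5.5208.
Social marginal benefit = demand + MEB = 83.2 - 3.7q.
Set SMB = MC: 83.2 - 3.7q = 48.1 + q → q* = 7.4681.
The welfare-loss triangle has base |q_m − q*| and height MEB(q_m) (the vertical gap between SMB and MC is zero at q* and MEB at q_m).
DWL = ½ × 1.9473 × 9.1521 = 8.9109.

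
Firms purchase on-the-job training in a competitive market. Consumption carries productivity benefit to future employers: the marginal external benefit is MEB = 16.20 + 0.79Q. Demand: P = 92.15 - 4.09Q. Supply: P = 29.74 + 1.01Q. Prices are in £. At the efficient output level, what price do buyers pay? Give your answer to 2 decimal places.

P = £17.55

Social marginal benefit = demand + MEB = 108.35 - 3.30Q.
Set SMB = MC: 108.35 - 3.30Q = 29.74 + 1.01Q → Q* = 18.2390.
Consumer price on the demand curve at Q*: 92.15 − 4.09×18.2390 = 17.5525.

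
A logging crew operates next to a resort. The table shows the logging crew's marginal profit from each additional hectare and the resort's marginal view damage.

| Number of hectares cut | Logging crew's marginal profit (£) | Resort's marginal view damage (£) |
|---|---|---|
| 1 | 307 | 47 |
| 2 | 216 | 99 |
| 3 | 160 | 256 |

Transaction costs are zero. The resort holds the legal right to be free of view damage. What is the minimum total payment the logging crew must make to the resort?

Efficient level: marginal profit ≥ marginal view damage through level 2, so k* = 2.
With the resort holding the right, the logging crew must at least compensate total damage at k*: 47 + 99 = 146.

£146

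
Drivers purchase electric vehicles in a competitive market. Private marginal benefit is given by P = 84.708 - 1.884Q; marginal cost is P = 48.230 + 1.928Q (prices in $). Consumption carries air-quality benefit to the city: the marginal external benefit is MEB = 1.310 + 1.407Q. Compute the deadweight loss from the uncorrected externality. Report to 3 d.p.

Market equilibrium (private): 48.230 + 1.928Q = 84.708 - 1.884Q → Q_m = 9.5693.
Social marginal benefit = demand + MEB = 86.018 - 0.477Q.
Set SMB = MC: 86.018 - 0.477Q = 48.230 + 1.928Q → Q* = 15.7123.
Between Q* and Q_m the wedge SMB − MC runs linearly from 0 to MEB(Q_m), so the loss is a triangle.
DWL = ½ × 6.1430 × 14.7739 = 45.3780.

DWL = $45.378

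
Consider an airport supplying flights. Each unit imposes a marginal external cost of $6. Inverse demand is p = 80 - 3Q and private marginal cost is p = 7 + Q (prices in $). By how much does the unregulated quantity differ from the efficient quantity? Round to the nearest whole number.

2 units

Market equilibrium (private): 7 + Q = 80 - 3Q → Q_m = 18.2500.
Social marginal cost = private MC + MEC = 13 + Q.
Set SMC = demand: 13 + Q = 80 - 3Q → Q* = 16.7500.
Gap = |18.2500 − 16.7500| = 1.5000.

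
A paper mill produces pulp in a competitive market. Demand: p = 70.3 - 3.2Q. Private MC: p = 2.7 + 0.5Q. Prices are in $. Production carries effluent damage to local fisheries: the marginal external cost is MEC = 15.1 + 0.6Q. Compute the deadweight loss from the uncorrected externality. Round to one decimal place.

DWL = $79.0

Market equilibrium (private): 2.7 + 0.5Q = 70.3 - 3.2Q → Q_m = 18.2703.
Social marginal cost = private MC + MEC = 17.8 + 1.1Q.
Set SMC = demand: 17.8 + 1.1Q = 70.3 - 3.2Q → Q* = 12.2093.
Height of the DWL triangle at Q_m is SMC(Q_m) − demand(Q_m) = MEC(Q_m) = 26.0622.
DWL = ½ × 6.0610 × 26.0622 = 78.9815.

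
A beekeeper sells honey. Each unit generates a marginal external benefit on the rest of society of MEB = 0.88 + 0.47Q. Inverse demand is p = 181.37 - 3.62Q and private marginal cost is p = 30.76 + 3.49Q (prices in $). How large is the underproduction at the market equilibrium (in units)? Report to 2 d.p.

1.63 units

Market equilibrium (private): 30.76 + 3.49Q = 181.37 - 3.62Q → Q_m = 21.1828.
Social marginal cost = private MC − MEB = 29.88 + 3.02Q.
Set SMC = demand: 29.88 + 3.02Q = 181.37 - 3.62Q → Q* = 22.8148.
Gap = |21.1828 − 22.8148| = 1.6320.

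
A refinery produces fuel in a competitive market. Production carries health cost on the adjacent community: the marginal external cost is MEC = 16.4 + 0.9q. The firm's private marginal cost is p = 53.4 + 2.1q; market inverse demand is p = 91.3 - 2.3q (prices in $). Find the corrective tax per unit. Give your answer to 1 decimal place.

tax = $20.1 per unit

Social marginal cost = private MC + MEC = 69.8 + 3.0q.
Set SMC = demand: 69.8 + 3.0q = 91.3 - 2.3q → q* = 4.0566.
The Pigouvian tax equals MEC at q*: 16.4 + 0.9×4.0566 = 20.0509.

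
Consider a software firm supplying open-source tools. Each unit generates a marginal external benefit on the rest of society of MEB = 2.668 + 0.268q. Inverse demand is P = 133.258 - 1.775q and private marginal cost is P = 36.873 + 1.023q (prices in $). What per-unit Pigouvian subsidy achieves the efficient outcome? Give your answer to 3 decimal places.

subsidy = $13.161 per unit

Social marginal cost = private MC − MEB = 34.205 + 0.755q.
Set SMC = demand: 34.205 + 0.755q = 133.258 - 1.775q → q* = 39.1514.
The Pigouvian subsidy equals MEB at q*: 2.668 + 0.268×39.1514 = 13.1606.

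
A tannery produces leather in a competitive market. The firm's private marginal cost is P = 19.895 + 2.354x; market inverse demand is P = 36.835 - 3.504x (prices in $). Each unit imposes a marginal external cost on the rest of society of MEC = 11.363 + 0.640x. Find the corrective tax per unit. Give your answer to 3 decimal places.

tax = $11.912 per unit

Social marginal cost = private MC + MEC = 31.258 + 2.994x.
Set SMC = demand: 31.258 + 2.994x = 36.835 - 3.504x → x* = 0.8583.
The Pigouvian tax equals MEC at x*: 11.363 + 0.640×0.8583 = 11.9123.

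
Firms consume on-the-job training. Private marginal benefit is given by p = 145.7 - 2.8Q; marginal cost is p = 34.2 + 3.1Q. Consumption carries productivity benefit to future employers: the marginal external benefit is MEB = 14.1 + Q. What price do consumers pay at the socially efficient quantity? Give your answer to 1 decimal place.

P = 73.9

Social marginal benefit = demand + MEB = 159.8 - 1.8Q.
Set SMB = MC: 159.8 - 1.8Q = 34.2 + 3.1Q → Q* = 25.6327.
Consumer price on the demand curve at Q*: 145.7 − 2.8×25.6327 = 73.9284.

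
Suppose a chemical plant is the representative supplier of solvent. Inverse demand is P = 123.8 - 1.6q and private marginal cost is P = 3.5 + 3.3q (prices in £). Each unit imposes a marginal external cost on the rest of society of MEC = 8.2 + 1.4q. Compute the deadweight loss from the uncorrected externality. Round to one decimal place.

Market equilibrium (private): 3.5 + 3.3q = 123.8 - 1.6q → q_m = 24.5510.
Social marginal cost = private MC + MEC = 11.7 + 4.7q.
Set SMC = demand: 11.7 + 4.7q = 123.8 - 1.6q → q* = 17.7937.
Between q* and q_m the wedge SMC − demand runs linearly from 0 to MEC(q_m), so the loss is a triangle.
DWL = ½ × 6.7573 × 42.5714 = 143.8339.

DWL = £143.8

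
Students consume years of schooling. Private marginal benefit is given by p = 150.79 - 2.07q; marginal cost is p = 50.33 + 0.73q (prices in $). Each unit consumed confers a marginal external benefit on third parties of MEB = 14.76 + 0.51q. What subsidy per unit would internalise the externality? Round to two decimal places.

subsidy = $40.42 per unit

Social marginal benefit = demand + MEB = 165.55 - 1.56q.
Set SMB = MC: 165.55 - 1.56q = 50.33 + 0.73q → q* = 50.3144.
The Pigouvian subsidy equals MEB at q*: 14.76 + 0.51×50.3144 = 40.4203.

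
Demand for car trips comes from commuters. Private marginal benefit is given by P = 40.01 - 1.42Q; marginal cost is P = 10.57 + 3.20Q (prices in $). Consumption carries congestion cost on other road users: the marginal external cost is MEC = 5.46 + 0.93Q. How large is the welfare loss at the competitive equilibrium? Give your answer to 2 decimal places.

DWL = $11.68

Market equilibrium (private): 10.57 + 3.20Q = 40.01 - 1.42Q → Q_m = 6.3723.
Social marginal benefit = demand − MEC = 34.55 - 2.35Q.
Set SMB = MC: 34.55 - 2.35Q = 10.57 + 3.20Q → Q* = 4.3207.
The loss is the area between SMB and MC from Q* to Q_m; with linear curves that's a triangle of height MEC(Q_m).
DWL = ½ × 2.0516 × 11.3862 = 11.6800.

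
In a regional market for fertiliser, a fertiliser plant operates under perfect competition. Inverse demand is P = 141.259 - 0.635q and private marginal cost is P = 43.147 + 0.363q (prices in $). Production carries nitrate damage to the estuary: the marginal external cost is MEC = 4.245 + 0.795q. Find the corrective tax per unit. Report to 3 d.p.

Social marginal cost = private MC + MEC = 47.392 + 1.158q.
Set SMC = demand: 47.392 + 1.158q = 141.259 - 0.635q → q* = 52.3519.
The Pigouvian tax equals MEC at q*: 4.245 + 0.795×52.3519 = 45.8648.

tax = $45.865 per unit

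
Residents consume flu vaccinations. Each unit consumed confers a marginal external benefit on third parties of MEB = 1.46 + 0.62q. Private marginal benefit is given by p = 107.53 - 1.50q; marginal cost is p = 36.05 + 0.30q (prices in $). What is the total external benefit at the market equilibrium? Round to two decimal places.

$546.84

Market equilibrium (private): 36.05 + 0.30q = 107.53 - 1.50q → q_m = 39.7111.
Total external benefit = ∫₀^{q_m} (1.46 + 0.62q) dq = 1.46×39.7111 + ½×0.62×39.7111² = 546.8394.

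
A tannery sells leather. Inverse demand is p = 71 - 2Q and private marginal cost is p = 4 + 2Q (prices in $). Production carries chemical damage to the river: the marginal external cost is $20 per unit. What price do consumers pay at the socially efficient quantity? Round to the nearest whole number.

P = $48

Social marginal cost = private MC + MEC = 24 + 2Q.
Set SMC = demand: 24 + 2Q = 71 - 2Q → Q* = 11.7500.
Consumer price on the demand curve at Q*: 71 − 2×11.7500 = 47.5000.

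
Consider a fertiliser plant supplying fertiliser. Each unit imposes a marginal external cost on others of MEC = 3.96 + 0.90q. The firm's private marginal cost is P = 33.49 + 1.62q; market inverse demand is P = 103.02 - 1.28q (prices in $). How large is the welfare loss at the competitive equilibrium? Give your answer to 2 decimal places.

Market equilibrium (private): 33.49 + 1.62q = 103.02 - 1.28q → q_m = 23.9759.
Social marginal cost = private MC + MEC = 37.45 + 2.52q.
Set SMC = demand: 37.45 + 2.52q = 103.02 - 1.28q → q* = 17.2553.
The loss is the area between SMC and demand from q* to q_m; with linear curves that's a triangle of height MEC(q_m).
DWL = ½ × 6.7206 × 25.5383 = 85.8163.

DWL = $85.82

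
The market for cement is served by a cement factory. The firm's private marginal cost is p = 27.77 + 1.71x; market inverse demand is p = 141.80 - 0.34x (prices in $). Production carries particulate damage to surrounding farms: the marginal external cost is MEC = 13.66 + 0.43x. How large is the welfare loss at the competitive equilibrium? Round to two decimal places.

DWL = $284.71

Market equilibrium (private): 27.77 + 1.71x = 141.80 - 0.34x → x_m = 55.6244.
Social marginal cost = private MC + MEC = 41.43 + 2.14x.
Set SMC = demand: 41.43 + 2.14x = 141.80 - 0.34x → x* = 40.4718.
Between x* and x_m the wedge SMC − demand runs linearly from 0 to MEC(x_m), so the loss is a triangle.
DWL = ½ × 15.1526 × 37.5785 = 284.7060.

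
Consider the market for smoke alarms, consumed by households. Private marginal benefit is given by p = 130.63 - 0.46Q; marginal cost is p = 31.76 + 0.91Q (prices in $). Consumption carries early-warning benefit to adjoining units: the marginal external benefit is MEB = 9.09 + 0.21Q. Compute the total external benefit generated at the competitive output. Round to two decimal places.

Market equilibrium (private): 31.76 + 0.91Q = 130.63 - 0.46Q → Q_m = 72.1679.
Total external benefit = ∫₀^{Q_m} (9.09 + 0.21Q) dQ = 9.09×72.1679 + ½×0.21×72.1679² = 1202.8678.

$1202.87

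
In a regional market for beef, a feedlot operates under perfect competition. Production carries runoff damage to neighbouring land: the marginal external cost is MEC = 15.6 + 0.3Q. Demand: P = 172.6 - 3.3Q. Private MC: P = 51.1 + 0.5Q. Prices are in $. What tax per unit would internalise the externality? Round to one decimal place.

tax = $23.3 per unit

Social marginal cost = private MC + MEC = 66.7 + 0.8Q.
Set SMC = demand: 66.7 + 0.8Q = 172.6 - 3.3Q → Q* = 25.8293.
The Pigouvian tax equals MEC at Q*: 15.6 + 0.3×25.8293 = 23.3488.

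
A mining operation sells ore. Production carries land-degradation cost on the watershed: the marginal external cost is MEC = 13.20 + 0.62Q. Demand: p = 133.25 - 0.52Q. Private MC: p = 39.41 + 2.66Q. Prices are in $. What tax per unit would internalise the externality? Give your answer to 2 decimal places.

tax = $26.36 per unit

Social marginal cost = private MC + MEC = 52.61 + 3.28Q.
Set SMC = demand: 52.61 + 3.28Q = 133.25 - 0.52Q → Q* = 21.2211.
The Pigouvian tax equals MEC at Q*: 13.20 + 0.62×21.2211 = 26.3571.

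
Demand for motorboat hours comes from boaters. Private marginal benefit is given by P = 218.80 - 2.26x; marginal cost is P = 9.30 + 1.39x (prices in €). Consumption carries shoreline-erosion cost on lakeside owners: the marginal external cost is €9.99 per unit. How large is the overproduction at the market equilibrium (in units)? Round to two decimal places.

2.74 units

Market equilibrium (private): 9.30 + 1.39x = 218.80 - 2.26x → x_m = 57.3973.
Social marginal benefit = demand − MEC = 208.81 - 2.26x.
Set SMB = MC: 208.81 - 2.26x = 9.30 + 1.39x → x* = 54.6603.
Gap = |57.3973 − 54.6603| = 2.7370.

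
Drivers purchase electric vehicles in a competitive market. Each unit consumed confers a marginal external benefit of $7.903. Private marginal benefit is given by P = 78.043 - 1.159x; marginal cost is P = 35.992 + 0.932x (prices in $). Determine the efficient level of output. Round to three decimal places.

Social marginal benefit = demand + MEB = 85.946 - 1.159x.
Set SMB = MC: 85.946 - 1.159x = 35.992 + 0.932x → x* = 23.8900.

x* = 23.890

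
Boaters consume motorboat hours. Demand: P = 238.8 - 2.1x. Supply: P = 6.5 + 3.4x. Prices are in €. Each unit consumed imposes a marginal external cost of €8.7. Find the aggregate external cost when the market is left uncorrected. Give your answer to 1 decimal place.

Market equilibrium (private): 6.5 + 3.4x = 238.8 - 2.1x → x_m = 42.2364.
Total external cost = MEC × x_m = 8.7 × 42.2364 = 367.4567.

€367.5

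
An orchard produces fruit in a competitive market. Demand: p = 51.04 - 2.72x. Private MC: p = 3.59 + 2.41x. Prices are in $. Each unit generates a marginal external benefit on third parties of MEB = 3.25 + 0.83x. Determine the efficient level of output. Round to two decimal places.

x* = 11.79

Social marginal cost = private MC − MEB = 0.34 + 1.58x.
Set SMC = demand: 0.34 + 1.58x = 51.04 - 2.72x → x* = 11.7907.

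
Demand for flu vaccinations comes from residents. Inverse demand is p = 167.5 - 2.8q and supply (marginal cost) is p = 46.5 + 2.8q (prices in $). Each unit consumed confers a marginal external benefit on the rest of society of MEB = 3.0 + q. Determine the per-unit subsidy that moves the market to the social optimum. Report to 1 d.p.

Social marginal benefit = demand + MEB = 170.5 - 1.8q.
Set SMB = MC: 170.5 - 1.8q = 46.5 + 2.8q → q* = 26.9565.
The Pigouvian subsidy equals MEB at q*: 3.0 + 1.0×26.9565 = 29.9565.

subsidy = $30.0 per unit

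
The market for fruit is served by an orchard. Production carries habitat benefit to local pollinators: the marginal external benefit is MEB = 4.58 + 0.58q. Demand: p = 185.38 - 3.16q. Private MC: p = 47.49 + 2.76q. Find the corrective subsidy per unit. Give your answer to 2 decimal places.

subsidy = 20.05 per unit

Social marginal cost = private MC − MEB = 42.91 + 2.18q.
Set SMC = demand: 42.91 + 2.18q = 185.38 - 3.16q → q* = 26.6798.
The Pigouvian subsidy equals MEB at q*: 4.58 + 0.58×26.6798 = 20.0543.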